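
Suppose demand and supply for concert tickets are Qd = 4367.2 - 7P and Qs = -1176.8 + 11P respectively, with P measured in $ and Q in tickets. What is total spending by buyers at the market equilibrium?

The market clears where 4367.2 - 7P = -1176.8 + 11P. Rearranging, 18P = 5544, hence P* = 308.
From the demand curve, Q* = 4367.2 - 7(308) = 2211.2.
Total spending by buyers = P* × Q* = 308 × 2211.2 = 681049.6.

Total spending by buyers = 681049.6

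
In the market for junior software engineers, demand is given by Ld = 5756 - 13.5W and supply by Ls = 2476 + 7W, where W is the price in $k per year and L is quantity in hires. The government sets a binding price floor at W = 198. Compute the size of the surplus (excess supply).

Evaluating both curves at the floor price 198 gives Ld = 3083, Ls = 3862.
Surplus = Ls - Ld = 3862 - 3083 = 779.

Surplus = 779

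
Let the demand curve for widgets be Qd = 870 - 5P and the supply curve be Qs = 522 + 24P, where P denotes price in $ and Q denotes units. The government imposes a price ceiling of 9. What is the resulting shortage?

Shortage = 87

With P fixed at 9, quantity demanded is 825 and quantity supplied is 738.
Shortage = Qd - Qs = 825 - 738 = 87.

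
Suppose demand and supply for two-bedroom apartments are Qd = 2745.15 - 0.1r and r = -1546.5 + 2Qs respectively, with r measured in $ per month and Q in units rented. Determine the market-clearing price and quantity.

r* = 3286.5, Q* = 2416.5

Inverting to quantity form: Qs = 773.25 + 0.5r.
At equilibrium Qd = Qs, so 2745.15 - 0.1r = 773.25 + 0.5r; collecting terms, 1971.9 = 0.6r and r* = 3286.5.
Substitute back: Q* = 2745.15 - 0.1(3286.5) = 2416.5.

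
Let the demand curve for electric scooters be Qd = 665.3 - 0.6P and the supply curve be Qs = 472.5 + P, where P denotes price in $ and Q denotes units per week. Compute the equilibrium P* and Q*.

The market clears where 665.3 - 0.6P = 472.5 + P. Rearranging, 1.6P = 192.8, hence P* = 120.5.
From the demand curve, Q* = 665.3 - 0.6(120.5) = 593.

P* = 120.5, Q* = 593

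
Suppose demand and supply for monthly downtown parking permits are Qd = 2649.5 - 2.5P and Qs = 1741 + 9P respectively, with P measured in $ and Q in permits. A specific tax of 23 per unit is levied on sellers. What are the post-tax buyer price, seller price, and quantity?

P_b = 97, P_s = 74, Q = 2407

With a tax of 23 on sellers, they supply based on the net price P_s = P_b - 23, so Qs = 1534 + 9P_b.
Equate demand and the shifted supply: 2649.5 - 2.5P_b = 1534 + 9P_b, giving 11.5P_b = 1115.5, so P_b = 97.
So P_s = 74 and the quantity traded is Q = 2649.5 - 2.5(97) = 2407.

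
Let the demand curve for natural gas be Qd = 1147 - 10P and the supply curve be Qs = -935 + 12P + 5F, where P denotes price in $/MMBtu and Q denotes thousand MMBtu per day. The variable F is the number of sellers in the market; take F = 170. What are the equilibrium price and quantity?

P* = 56, Q* = 587

With F = 170, supply is Qs = -85 + 12P.
Equating demand and supply, 1147 - 10P = -85 + 12P gives 22P = 1232, so P* = 56.
Plugging P* into demand: Q* = 1147 - 10(56) = 587.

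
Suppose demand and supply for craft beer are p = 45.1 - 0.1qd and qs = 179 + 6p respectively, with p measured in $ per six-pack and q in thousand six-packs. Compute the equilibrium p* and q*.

p* = 17, q* = 281

Inverting to quantity form: qd = 451 - 10p.
Equating demand and supply, 451 - 10p = 179 + 6p gives 16p = 272, so p* = 17.
Substitute back: q* = 451 - 10(17) = 281.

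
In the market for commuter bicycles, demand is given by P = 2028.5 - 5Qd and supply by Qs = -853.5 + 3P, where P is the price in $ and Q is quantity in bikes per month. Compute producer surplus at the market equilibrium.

Producer surplus = 17821.5

Rewriting in direct form: Qd = 405.7 - 0.2P.
Equating demand and supply, 405.7 - 0.2P = -853.5 + 3P gives 3.2P = 1259.2, so P* = 393.5.
Plugging P* into demand: Q* = 405.7 - 0.2(393.5) = 327.
Supply choke price (Qs = 0): P = 284.5. Producer surplus = ½ × (393.5 - 284.5) × 327 = 17821.5.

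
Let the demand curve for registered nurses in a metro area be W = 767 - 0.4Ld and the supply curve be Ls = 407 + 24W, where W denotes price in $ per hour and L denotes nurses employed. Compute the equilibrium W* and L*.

W* = 57, L* = 1775

Solving each curve for L: Ld = 1917.5 - 2.5W.
Equating demand and supply, 1917.5 - 2.5W = 407 + 24W gives 26.5W = 1510.5, so W* = 57.
From the demand curve, L* = 1917.5 - 2.5(57) = 1775.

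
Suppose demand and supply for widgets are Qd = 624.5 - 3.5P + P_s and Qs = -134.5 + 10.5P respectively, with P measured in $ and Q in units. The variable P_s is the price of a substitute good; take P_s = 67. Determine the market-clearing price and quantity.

P* = 59, Q* = 485

With P_s = 67, demand is Qd = 691.5 - 3.5P.
Equating demand and supply, 691.5 - 3.5P = -134.5 + 10.5P gives 14P = 826, so P* = 59.
Substitute back: Q* = 691.5 - 3.5(59) = 485.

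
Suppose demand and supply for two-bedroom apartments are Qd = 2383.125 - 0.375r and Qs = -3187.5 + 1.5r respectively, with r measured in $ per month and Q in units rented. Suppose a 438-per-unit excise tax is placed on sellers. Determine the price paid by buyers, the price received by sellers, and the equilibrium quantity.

r_b = 3321.4, r_s = 2883.4, Q = 1137.6

Sellers keep r_s = r_b - 438 per unit, so supply in terms of the buyer price is Qs = -3844.5 + 1.5r_b.
Equate demand and the shifted supply: 2383.125 - 0.375r_b = -3844.5 + 1.5r_b, giving 1.875r_b = 6227.625, so r_b = 3321.4.
So r_s = 2883.4 and the quantity traded is Q = 2383.125 - 0.375(3321.4) = 1137.6.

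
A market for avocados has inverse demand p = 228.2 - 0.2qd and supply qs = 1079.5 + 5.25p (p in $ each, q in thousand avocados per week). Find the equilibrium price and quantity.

In direct form, qd = 1141 - 5p.
Equating demand and supply, 1141 - 5p = 1079.5 + 5.25p gives 10.25p = 61.5, so p* = 6.
Then q* = 1141 - 5(6) = 1111.

p* = 6, q* = 1111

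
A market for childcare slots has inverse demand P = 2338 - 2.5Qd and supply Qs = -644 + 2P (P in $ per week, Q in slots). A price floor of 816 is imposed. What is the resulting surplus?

Surplus = 379.2

In direct form, Qd = 935.2 - 0.4P.
At P = 816: Qd = 608.8 and Qs = 988.
Surplus = Qs - Qd = 988 - 608.8 = 379.2.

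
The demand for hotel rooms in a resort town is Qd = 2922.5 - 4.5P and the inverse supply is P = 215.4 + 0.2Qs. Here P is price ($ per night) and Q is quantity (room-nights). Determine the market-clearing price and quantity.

P* = 421, Q* = 1028

Rewriting in direct form: Qs = -1077 + 5P.
Equating demand and supply, 2922.5 - 4.5P = -1077 + 5P gives 9.5P = 3999.5, so P* = 421.
Then Q* = 2922.5 - 4.5(421) = 1028.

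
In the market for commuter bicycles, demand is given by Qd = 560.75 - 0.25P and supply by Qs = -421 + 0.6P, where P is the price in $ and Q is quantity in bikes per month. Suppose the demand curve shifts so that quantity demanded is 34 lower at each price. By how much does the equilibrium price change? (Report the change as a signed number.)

ΔP = -40

Equating demand and supply, 560.75 - 0.25P = -421 + 0.6P gives 0.85P = 981.75, so P* = 1155.
Plugging P* into demand: Q* = 560.75 - 0.25(1155) = 272.
After the shift, demand is Qd = 526.75 - 0.25P.
The new intersection has 947.75 = 0.85P, i.e. P = 1115, Q = 248.
ΔP = 1115 - 1155 = -40.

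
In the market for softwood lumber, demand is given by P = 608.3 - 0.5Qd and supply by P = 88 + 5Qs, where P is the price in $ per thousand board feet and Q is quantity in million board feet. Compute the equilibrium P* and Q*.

Rewriting in direct form: Qd = 1216.6 - 2P and Qs = -17.6 + 0.2P.
The market clears where 1216.6 - 2P = -17.6 + 0.2P. Rearranging, 2.2P = 1234.2, hence P* = 561.
Plugging P* into demand: Q* = 1216.6 - 2(561) = 94.6.

P* = 561, Q* = 94.6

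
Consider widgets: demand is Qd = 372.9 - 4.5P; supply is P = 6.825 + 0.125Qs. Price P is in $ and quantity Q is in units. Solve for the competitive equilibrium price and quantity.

Solving each curve for Q: Qs = -54.6 + 8P.
Set Qd = Qs: 372.9 - 4.5P = -54.6 + 8P, so 427.5 = 12.5P and P* = 34.2.
Then Q* = 372.9 - 4.5(34.2) = 219.

P* = 34.2, Q* = 219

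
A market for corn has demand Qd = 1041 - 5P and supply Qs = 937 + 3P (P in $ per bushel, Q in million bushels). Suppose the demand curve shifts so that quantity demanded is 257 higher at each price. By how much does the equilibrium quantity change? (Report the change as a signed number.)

ΔQ = 96.375

Equating demand and supply, 1041 - 5P = 937 + 3P gives 8P = 104, so P* = 13.
Substitute back: Q* = 1041 - 5(13) = 976.
After the shift, demand is Qd = 1298 - 5P.
Re-solving, 8P = 361 gives P = 45.125 and Q = 1072.375.
ΔQ = 1072.375 - 976 = 96.375.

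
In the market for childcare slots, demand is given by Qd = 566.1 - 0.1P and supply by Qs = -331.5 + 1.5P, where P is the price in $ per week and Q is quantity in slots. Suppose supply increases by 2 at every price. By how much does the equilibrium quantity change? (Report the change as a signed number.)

ΔQ = 0.125

The market clears where 566.1 - 0.1P = -331.5 + 1.5P. Rearranging, 1.6P = 897.6, hence P* = 561.
Then Q* = 566.1 - 0.1(561) = 510.
After the shift, supply is Qs = -329.5 + 1.5P.
The new intersection has 895.6 = 1.6P, i.e. P = 559.75, Q = 510.125.
ΔQ = 510.125 - 510 = 0.125.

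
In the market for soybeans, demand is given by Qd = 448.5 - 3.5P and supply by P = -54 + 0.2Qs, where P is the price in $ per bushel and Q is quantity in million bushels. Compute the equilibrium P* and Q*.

P* = 21, Q* = 375

Rewriting in direct form: Qs = 270 + 5P.
Equating demand and supply, 448.5 - 3.5P = 270 + 5P gives 8.5P = 178.5, so P* = 21.
From the demand curve, Q* = 448.5 - 3.5(21) = 375.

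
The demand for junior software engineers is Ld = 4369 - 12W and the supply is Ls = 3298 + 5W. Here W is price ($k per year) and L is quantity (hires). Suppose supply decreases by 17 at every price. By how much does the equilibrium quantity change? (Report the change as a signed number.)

ΔL = -12

Set Ld = Ls: 4369 - 12W = 3298 + 5W, so 1071 = 17W and W* = 63.
Then L* = 4369 - 12(63) = 3613.
After the shift, supply is Ls = 3281 + 5W.
New equilibrium: 1088 = 17W, so W = 64 and L = 3601.
ΔL = 3601 - 3613 = -12.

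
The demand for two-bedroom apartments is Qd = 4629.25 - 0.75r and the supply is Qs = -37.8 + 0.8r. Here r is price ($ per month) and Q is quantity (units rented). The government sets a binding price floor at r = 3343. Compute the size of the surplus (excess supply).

Surplus = 514.6

At r = 3343: Qd = 2122 and Qs = 2636.6.
Surplus = Qs - Qd = 2636.6 - 2122 = 514.6.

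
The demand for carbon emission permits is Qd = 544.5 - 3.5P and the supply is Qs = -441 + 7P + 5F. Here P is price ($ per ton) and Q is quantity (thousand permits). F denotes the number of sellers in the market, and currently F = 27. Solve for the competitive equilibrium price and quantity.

P* = 81, Q* = 261

With F = 27, supply is Qs = -306 + 7P.
At equilibrium Qd = Qs, so 544.5 - 3.5P = -306 + 7P; collecting terms, 850.5 = 10.5P and P* = 81.
Substitute back: Q* = 544.5 - 3.5(81) = 261.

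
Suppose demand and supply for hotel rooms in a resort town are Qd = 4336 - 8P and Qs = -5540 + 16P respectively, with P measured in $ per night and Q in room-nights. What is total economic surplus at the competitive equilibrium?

Set Qd = Qs: 4336 - 8P = -5540 + 16P, so 9876 = 24P and P* = 411.5.
Substitute back: Q* = 4336 - 8(411.5) = 1044.
Demand choke price = 542; supply choke price = 346.25. CS = ½(542 - 411.5)(1044) = 68121; PS = ½(411.5 - 346.25)(1044) = 34060.5. Total surplus = 102181.5.

Total surplus = 102181.5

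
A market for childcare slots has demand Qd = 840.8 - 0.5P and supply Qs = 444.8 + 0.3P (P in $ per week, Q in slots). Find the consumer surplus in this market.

The market clears where 840.8 - 0.5P = 444.8 + 0.3P. Rearranging, 0.8P = 396, hence P* = 495.
Then Q* = 840.8 - 0.5(495) = 593.3.
Demand choke price (Qd = 0): P = 840.8/0.5 = 1681.6. Consumer surplus = ½ × (1681.6 - 495) × 593.3 = 352004.89.

Consumer surplus = 352004.89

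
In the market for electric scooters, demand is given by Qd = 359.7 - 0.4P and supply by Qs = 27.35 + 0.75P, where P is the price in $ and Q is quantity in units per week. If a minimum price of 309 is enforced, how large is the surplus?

At P = 309: Qd = 236.1 and Qs = 259.1.
Surplus = Qs - Qd = 259.1 - 236.1 = 23.

Surplus = 23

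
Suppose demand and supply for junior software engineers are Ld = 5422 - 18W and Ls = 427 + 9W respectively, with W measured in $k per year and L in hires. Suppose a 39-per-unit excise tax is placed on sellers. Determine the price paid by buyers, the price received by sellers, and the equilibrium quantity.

With a tax of 39 on sellers, they supply based on the net price W_s = W_b - 39, so Ls = 76 + 9W_b.
Market clearing requires 5422 - 18W_b = 76 + 9W_b; hence 5346 = 27W_b and W_b = 198.
So W_s = 159 and the quantity traded is L = 5422 - 18(198) = 1858.

W_b = 198, W_s = 159, L = 1858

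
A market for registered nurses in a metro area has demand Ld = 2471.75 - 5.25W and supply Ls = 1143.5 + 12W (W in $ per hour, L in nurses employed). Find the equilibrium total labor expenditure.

Set Ld = Ls: 2471.75 - 5.25W = 1143.5 + 12W, so 1328.25 = 17.25W and W* = 77.
From the demand curve, L* = 2471.75 - 5.25(77) = 2067.5.
Total labor expenditure = W* × L* = 77 × 2067.5 = 159197.5.

Total labor expenditure = 159197.5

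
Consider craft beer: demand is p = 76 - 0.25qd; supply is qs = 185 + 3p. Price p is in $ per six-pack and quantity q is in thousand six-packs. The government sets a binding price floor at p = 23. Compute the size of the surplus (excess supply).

Surplus = 42

Solving each curve for q: qd = 304 - 4p.
At p = 23: qd = 212 and qs = 254.
Surplus = qs - qd = 254 - 212 = 42.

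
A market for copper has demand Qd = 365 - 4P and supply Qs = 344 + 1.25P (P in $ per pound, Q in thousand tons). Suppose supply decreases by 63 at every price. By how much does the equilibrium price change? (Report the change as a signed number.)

ΔP = 12

The market clears where 365 - 4P = 344 + 1.25P. Rearranging, 5.25P = 21, hence P* = 4.
Plugging P* into demand: Q* = 365 - 4(4) = 349.
After the shift, supply is Qs = 281 + 1.25P.
Re-solving, 5.25P = 84 gives P = 16 and Q = 301.
ΔP = 16 - 4 = 12.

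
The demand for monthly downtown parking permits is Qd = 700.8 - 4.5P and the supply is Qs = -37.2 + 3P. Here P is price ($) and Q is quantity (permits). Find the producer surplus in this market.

Producer surplus = 11094

Set Qd = Qs: 700.8 - 4.5P = -37.2 + 3P, so 738 = 7.5P and P* = 98.4.
From the demand curve, Q* = 700.8 - 4.5(98.4) = 258.
Supply choke price (Qs = 0): P = 12.4. Producer surplus = ½ × (98.4 - 12.4) × 258 = 11094.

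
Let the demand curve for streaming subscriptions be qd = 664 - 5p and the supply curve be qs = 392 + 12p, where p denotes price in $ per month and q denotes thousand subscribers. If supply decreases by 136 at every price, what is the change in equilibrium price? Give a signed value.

Δp = 8

Set qd = qs: 664 - 5p = 392 + 12p, so 272 = 17p and p* = 16.
From the demand curve, q* = 664 - 5(16) = 584.
After the shift, supply is qs = 256 + 12p.
Re-solving, 17p = 408 gives p = 24 and q = 544.
Δp = 24 - 16 = 8.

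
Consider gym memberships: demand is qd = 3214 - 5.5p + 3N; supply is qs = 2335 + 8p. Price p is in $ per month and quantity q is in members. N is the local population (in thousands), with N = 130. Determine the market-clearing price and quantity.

With N = 130, demand is qd = 3604 - 5.5p.
Equating demand and supply, 3604 - 5.5p = 2335 + 8p gives 13.5p = 1269, so p* = 94.
Then q* = 3604 - 5.5(94) = 3087.

p* = 94, q* = 3087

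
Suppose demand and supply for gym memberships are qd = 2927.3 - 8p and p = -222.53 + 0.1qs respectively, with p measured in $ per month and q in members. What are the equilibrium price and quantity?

p* = 39, q* = 2615.3

Solving each curve for q: qs = 2225.3 + 10p.
At equilibrium qd = qs, so 2927.3 - 8p = 2225.3 + 10p; collecting terms, 702 = 18p and p* = 39.
Then q* = 2927.3 - 8(39) = 2615.3.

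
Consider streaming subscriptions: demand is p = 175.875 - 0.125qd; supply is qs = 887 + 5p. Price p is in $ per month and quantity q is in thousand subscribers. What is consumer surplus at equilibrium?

Consumer surplus = 73848.0625

Rewriting in direct form: qd = 1407 - 8p.
Set qd = qs: 1407 - 8p = 887 + 5p, so 520 = 13p and p* = 40.
Then q* = 1407 - 8(40) = 1087.
Demand choke price (qd = 0): p = 1407/8 = 175.875. Consumer surplus = ½ × (175.875 - 40) × 1087 = 73848.0625.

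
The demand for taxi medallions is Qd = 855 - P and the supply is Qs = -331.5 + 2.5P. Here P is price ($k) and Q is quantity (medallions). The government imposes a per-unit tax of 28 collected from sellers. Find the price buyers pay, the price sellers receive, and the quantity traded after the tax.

Sellers keep P_s = P_b - 28 per unit, so supply in terms of the buyer price is Qs = -401.5 + 2.5P_b.
Market clearing requires 855 - P_b = -401.5 + 2.5P_b; hence 1256.5 = 3.5P_b and P_b = 359.
So P_s = 331 and the quantity traded is Q = 855 - 359 = 496.

P_b = 359, P_s = 331, Q = 496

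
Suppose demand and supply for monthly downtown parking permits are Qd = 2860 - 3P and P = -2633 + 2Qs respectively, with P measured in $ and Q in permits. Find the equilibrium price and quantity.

P* = 441, Q* = 1537

Rewriting in direct form: Qs = 1316.5 + 0.5P.
The market clears where 2860 - 3P = 1316.5 + 0.5P. Rearranging, 3.5P = 1543.5, hence P* = 441.
From the demand curve, Q* = 2860 - 3(441) = 1537.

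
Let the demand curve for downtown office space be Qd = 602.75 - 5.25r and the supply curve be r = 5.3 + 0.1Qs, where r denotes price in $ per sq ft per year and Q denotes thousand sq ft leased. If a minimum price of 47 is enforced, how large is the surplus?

Surplus = 61

Solving each curve for Q: Qs = -53 + 10r.
Evaluating both curves at the floor price 47 gives Qd = 356, Qs = 417.
Surplus = Qs - Qd = 417 - 356 = 61.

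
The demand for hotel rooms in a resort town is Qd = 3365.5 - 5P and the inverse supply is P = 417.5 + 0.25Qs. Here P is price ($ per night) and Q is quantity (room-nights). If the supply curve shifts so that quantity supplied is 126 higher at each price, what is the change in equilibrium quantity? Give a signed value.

ΔQ = 70

In direct form, Qs = -1670 + 4P.
Set Qd = Qs: 3365.5 - 5P = -1670 + 4P, so 5035.5 = 9P and P* = 559.5.
Substitute back: Q* = 3365.5 - 5(559.5) = 568.
After the shift, supply is Qs = -1544 + 4P.
New equilibrium: 4909.5 = 9P, so P = 545.5 and Q = 638.
ΔQ = 638 - 568 = 70.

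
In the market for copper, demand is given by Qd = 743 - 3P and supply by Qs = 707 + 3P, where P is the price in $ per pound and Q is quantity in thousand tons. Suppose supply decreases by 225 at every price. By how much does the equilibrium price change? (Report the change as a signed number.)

Equating demand and supply, 743 - 3P = 707 + 3P gives 6P = 36, so P* = 6.
Then Q* = 743 - 3(6) = 725.
After the shift, supply is Qs = 482 + 3P.
The new intersection has 261 = 6P, i.e. P = 43.5, Q = 612.5.
ΔP = 43.5 - 6 = 37.5.

ΔP = 37.5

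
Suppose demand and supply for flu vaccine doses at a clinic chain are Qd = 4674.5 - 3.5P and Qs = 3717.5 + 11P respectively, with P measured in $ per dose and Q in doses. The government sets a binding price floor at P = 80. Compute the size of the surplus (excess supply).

With P fixed at 80, quantity demanded is 4394.5 and quantity supplied is 4597.5.
Surplus = Qs - Qd = 4597.5 - 4394.5 = 203.

Surplus = 203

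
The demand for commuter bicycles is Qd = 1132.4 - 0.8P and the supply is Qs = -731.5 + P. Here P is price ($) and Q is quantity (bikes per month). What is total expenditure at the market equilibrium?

Total expenditure = 314792

At equilibrium Qd = Qs, so 1132.4 - 0.8P = -731.5 + P; collecting terms, 1863.9 = 1.8P and P* = 1035.5.
Then Q* = 1132.4 - 0.8(1035.5) = 304.
Total expenditure = P* × Q* = 1035.5 × 304 = 314792.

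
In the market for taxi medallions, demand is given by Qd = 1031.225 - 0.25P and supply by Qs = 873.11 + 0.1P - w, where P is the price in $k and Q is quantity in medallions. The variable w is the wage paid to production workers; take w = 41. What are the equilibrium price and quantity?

P* = 568.9, Q* = 889

With w = 41, supply is Qs = 832.11 + 0.1P.
Set Qd = Qs: 1031.225 - 0.25P = 832.11 + 0.1P, so 199.115 = 0.35P and P* = 568.9.
Substitute back: Q* = 1031.225 - 0.25(568.9) = 889.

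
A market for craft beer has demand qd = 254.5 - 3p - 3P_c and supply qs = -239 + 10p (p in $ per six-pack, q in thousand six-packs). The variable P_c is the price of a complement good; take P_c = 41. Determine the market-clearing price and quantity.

With P_c = 41, demand is qd = 131.5 - 3p.
At equilibrium qd = qs, so 131.5 - 3p = -239 + 10p; collecting terms, 370.5 = 13p and p* = 28.5.
Then q* = 131.5 - 3(28.5) = 46.

p* = 28.5, q* = 46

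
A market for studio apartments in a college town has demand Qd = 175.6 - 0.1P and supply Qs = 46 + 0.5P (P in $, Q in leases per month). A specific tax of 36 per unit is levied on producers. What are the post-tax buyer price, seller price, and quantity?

P_b = 246, P_s = 210, Q = 151

The tax drives a wedge P_b - P_s = 36. Substituting P_s = P_b - 36 into supply: Qs = 28 + 0.5P_b.
Equate demand and the shifted supply: 175.6 - 0.1P_b = 28 + 0.5P_b, giving 0.6P_b = 147.6, so P_b = 246.
So P_s = 210 and the quantity traded is Q = 175.6 - 0.1(246) = 151.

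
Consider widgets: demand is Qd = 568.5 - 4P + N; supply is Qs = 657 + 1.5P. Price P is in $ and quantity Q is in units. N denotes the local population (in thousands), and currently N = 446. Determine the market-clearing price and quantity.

With N = 446, demand is Qd = 1014.5 - 4P.
Set Qd = Qs: 1014.5 - 4P = 657 + 1.5P, so 357.5 = 5.5P and P* = 65.
Plugging P* into demand: Q* = 1014.5 - 4(65) = 754.5.

P* = 65, Q* = 754.5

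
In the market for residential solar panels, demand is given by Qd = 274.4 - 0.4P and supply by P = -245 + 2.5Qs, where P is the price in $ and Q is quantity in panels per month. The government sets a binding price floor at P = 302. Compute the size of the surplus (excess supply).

In direct form, Qs = 98 + 0.4P.
With P fixed at 302, quantity demanded is 153.6 and quantity supplied is 218.8.
Surplus = Qs - Qd = 218.8 - 153.6 = 65.2.

Surplus = 65.2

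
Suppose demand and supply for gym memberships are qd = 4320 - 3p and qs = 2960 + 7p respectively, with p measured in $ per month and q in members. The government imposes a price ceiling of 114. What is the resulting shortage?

Shortage = 220

Evaluating both curves at the ceiling price 114 gives qd = 3978, qs = 3758.
Shortage = qd - qs = 3978 - 3758 = 220.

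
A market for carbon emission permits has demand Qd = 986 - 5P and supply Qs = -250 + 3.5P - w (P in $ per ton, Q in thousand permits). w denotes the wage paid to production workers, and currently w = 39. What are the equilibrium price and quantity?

With w = 39, supply is Qs = -289 + 3.5P.
The market clears where 986 - 5P = -289 + 3.5P. Rearranging, 8.5P = 1275, hence P* = 150.
From the demand curve, Q* = 986 - 5(150) = 236.

P* = 150, Q* = 236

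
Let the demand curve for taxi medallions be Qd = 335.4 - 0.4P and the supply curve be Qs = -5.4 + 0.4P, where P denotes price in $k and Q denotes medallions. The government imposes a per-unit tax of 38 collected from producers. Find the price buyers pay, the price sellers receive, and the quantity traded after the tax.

The tax drives a wedge P_b - P_s = 38. Substituting P_s = P_b - 38 into supply: Qs = -20.6 + 0.4P_b.
Market clearing requires 335.4 - 0.4P_b = -20.6 + 0.4P_b; hence 356 = 0.8P_b and P_b = 445.
Then P_s = 445 - 38 = 407 and Q = 335.4 - 0.4(445) = 157.4.

P_b = 445, P_s = 407, Q = 157.4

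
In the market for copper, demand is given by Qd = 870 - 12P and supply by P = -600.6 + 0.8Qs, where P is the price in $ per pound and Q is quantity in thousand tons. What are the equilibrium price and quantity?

P* = 9, Q* = 762

In direct form, Qs = 750.75 + 1.25P.
At equilibrium Qd = Qs, so 870 - 12P = 750.75 + 1.25P; collecting terms, 119.25 = 13.25P and P* = 9.
Plugging P* into demand: Q* = 870 - 12(9) = 762.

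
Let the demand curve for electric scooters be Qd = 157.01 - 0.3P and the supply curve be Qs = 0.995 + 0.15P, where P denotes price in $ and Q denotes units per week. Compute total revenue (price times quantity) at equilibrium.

The market clears where 157.01 - 0.3P = 0.995 + 0.15P. Rearranging, 0.45P = 156.015, hence P* = 346.7.
From the demand curve, Q* = 157.01 - 0.3(346.7) = 53.
Total revenue = P* × Q* = 346.7 × 53 = 18375.1.

Total revenue = 18375.1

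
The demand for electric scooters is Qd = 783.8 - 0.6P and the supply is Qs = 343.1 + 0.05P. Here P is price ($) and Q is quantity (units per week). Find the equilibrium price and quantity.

P* = 678, Q* = 377

The market clears where 783.8 - 0.6P = 343.1 + 0.05P. Rearranging, 0.65P = 440.7, hence P* = 678.
From the demand curve, Q* = 783.8 - 0.6(678) = 377.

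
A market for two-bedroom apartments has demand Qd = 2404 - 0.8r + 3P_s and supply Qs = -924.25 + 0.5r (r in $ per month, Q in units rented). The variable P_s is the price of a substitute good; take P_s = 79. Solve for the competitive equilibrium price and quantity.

r* = 2742.5, Q* = 447

With P_s = 79, demand is Qd = 2641 - 0.8r.
The market clears where 2641 - 0.8r = -924.25 + 0.5r. Rearranging, 1.3r = 3565.25, hence r* = 2742.5.
Then Q* = 2641 - 0.8(2742.5) = 447.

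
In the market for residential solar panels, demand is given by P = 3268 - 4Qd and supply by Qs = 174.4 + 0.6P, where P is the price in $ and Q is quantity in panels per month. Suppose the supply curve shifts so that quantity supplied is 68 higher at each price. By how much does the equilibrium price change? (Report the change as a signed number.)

In direct form, Qd = 817 - 0.25P.
Set Qd = Qs: 817 - 0.25P = 174.4 + 0.6P, so 642.6 = 0.85P and P* = 756.
From the demand curve, Q* = 817 - 0.25(756) = 628.
After the shift, supply is Qs = 242.4 + 0.6P.
The new intersection has 574.6 = 0.85P, i.e. P = 676, Q = 648.
ΔP = 676 - 756 = -80.

ΔP = -80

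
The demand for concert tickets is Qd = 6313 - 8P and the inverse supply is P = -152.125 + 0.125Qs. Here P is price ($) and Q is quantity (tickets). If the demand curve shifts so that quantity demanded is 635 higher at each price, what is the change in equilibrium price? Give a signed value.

ΔP = 39.6875

Inverting to quantity form: Qs = 1217 + 8P.
At equilibrium Qd = Qs, so 6313 - 8P = 1217 + 8P; collecting terms, 5096 = 16P and P* = 318.5.
From the demand curve, Q* = 6313 - 8(318.5) = 3765.
After the shift, demand is Qd = 6948 - 8P.
New equilibrium: 5731 = 16P, so P = 358.1875 and Q = 4082.5.
ΔP = 358.1875 - 318.5 = 39.6875.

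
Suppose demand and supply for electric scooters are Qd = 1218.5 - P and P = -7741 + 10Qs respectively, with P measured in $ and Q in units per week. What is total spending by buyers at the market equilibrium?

Total spending by buyers = 329058

Solving each curve for Q: Qs = 774.1 + 0.1P.
Set Qd = Qs: 1218.5 - P = 774.1 + 0.1P, so 444.4 = 1.1P and P* = 404.
From the demand curve, Q* = 1218.5 - 404 = 814.5.
Total spending by buyers = P* × Q* = 404 × 814.5 = 329058.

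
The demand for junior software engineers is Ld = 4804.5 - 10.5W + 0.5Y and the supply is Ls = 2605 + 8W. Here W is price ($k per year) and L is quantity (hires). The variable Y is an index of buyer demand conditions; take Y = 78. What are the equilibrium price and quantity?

W* = 121, L* = 3573

With Y = 78, demand is Ld = 4843.5 - 10.5W.
Set Ld = Ls: 4843.5 - 10.5W = 2605 + 8W, so 2238.5 = 18.5W and W* = 121.
Then L* = 4843.5 - 10.5(121) = 3573.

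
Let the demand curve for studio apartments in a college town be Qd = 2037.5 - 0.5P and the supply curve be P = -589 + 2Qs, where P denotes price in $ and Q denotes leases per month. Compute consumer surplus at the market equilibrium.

Rewriting in direct form: Qs = 294.5 + 0.5P.
At equilibrium Qd = Qs, so 2037.5 - 0.5P = 294.5 + 0.5P; collecting terms, 1743 = P and P* = 1743.
Substitute back: Q* = 2037.5 - 0.5(1743) = 1166.
Demand choke price (Qd = 0): P = 2037.5/0.5 = 4075. Consumer surplus = ½ × (4075 - 1743) × 1166 = 1359556.

Consumer surplus = 1359556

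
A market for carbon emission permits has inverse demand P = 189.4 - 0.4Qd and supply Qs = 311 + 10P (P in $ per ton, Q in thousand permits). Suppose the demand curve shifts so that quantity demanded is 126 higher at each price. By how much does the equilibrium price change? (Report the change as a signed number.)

ΔP = 10.08

In direct form, Qd = 473.5 - 2.5P.
Set Qd = Qs: 473.5 - 2.5P = 311 + 10P, so 162.5 = 12.5P and P* = 13.
Substitute back: Q* = 473.5 - 2.5(13) = 441.
After the shift, demand is Qd = 599.5 - 2.5P.
The new intersection has 288.5 = 12.5P, i.e. P = 23.08, Q = 541.8.
ΔP = 23.08 - 13 = 10.08.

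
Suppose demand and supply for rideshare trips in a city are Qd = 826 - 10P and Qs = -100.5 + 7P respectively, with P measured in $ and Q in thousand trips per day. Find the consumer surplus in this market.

Consumer surplus = 3948.05

At equilibrium Qd = Qs, so 826 - 10P = -100.5 + 7P; collecting terms, 926.5 = 17P and P* = 54.5.
Then Q* = 826 - 10(54.5) = 281.
Demand choke price (Qd = 0): P = 826/10 = 82.6. Consumer surplus = ½ × (82.6 - 54.5) × 281 = 3948.05.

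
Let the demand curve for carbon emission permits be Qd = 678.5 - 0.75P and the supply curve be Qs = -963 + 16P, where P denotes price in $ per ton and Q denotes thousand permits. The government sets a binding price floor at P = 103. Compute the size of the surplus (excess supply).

Surplus = 83.75

At P = 103: Qd = 601.25 and Qs = 685.
Surplus = Qs - Qd = 685 - 601.25 = 83.75.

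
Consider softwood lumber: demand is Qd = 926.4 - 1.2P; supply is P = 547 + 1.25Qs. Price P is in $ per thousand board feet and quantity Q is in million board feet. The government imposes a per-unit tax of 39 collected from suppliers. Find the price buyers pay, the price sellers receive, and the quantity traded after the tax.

In direct form, Qs = -437.6 + 0.8P.
Suppliers keep P_s = P_b - 39 per unit, so supply in terms of the buyer price is Qs = -468.8 + 0.8P_b.
Market clearing requires 926.4 - 1.2P_b = -468.8 + 0.8P_b; hence 1395.2 = 2P_b and P_b = 697.6.
Then P_s = 697.6 - 39 = 658.6 and Q = 926.4 - 1.2(697.6) = 89.28.

P_b = 697.6, P_s = 658.6, Q = 89.28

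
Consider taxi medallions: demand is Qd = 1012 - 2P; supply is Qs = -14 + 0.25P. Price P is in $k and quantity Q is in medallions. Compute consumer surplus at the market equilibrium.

The market clears where 1012 - 2P = -14 + 0.25P. Rearranging, 2.25P = 1026, hence P* = 456.
Plugging P* into demand: Q* = 1012 - 2(456) = 100.
Demand choke price (Qd = 0): P = 1012/2 = 506. Consumer surplus = ½ × (506 - 456) × 100 = 2500.

Consumer surplus = 2500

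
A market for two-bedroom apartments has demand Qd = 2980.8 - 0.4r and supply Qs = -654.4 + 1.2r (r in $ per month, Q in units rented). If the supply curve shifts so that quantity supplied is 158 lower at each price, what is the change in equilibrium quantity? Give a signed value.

ΔQ = -39.5

At equilibrium Qd = Qs, so 2980.8 - 0.4r = -654.4 + 1.2r; collecting terms, 3635.2 = 1.6r and r* = 2272.
Plugging r* into demand: Q* = 2980.8 - 0.4(2272) = 2072.
After the shift, supply is Qs = -812.4 + 1.2r.
Re-solving, 1.6r = 3793.2 gives r = 2370.75 and Q = 2032.5.
ΔQ = 2032.5 - 2072 = -39.5.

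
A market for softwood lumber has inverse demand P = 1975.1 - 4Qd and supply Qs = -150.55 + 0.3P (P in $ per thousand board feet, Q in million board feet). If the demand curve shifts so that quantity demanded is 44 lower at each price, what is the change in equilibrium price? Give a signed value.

ΔP = -80

Solving each curve for Q: Qd = 493.775 - 0.25P.
At equilibrium Qd = Qs, so 493.775 - 0.25P = -150.55 + 0.3P; collecting terms, 644.325 = 0.55P and P* = 1171.5.
Plugging P* into demand: Q* = 493.775 - 0.25(1171.5) = 200.9.
After the shift, demand is Qd = 449.775 - 0.25P.
Re-solving, 0.55P = 600.325 gives P = 1091.5 and Q = 176.9.
ΔP = 1091.5 - 1171.5 = -80.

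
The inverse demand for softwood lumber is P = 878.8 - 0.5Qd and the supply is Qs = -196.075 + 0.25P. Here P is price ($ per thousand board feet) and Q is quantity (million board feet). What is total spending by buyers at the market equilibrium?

Total spending by buyers = 18234.3

Rewriting in direct form: Qd = 1757.6 - 2P.
Equating demand and supply, 1757.6 - 2P = -196.075 + 0.25P gives 2.25P = 1953.675, so P* = 868.3.
Substitute back: Q* = 1757.6 - 2(868.3) = 21.
Total spending by buyers = P* × Q* = 868.3 × 21 = 18234.3.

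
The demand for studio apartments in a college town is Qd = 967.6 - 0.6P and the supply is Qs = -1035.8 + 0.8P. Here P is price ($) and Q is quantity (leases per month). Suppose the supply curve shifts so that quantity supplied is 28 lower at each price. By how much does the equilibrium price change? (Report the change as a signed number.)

ΔP = 20

Set Qd = Qs: 967.6 - 0.6P = -1035.8 + 0.8P, so 2003.4 = 1.4P and P* = 1431.
Substitute back: Q* = 967.6 - 0.6(1431) = 109.
After the shift, supply is Qs = -1063.8 + 0.8P.
The new intersection has 2031.4 = 1.4P, i.e. P = 1451, Q = 97.
ΔP = 1451 - 1431 = 20.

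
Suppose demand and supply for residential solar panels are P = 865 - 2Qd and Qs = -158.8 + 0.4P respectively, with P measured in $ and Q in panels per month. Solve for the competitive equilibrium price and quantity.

In direct form, Qd = 432.5 - 0.5P.
Equating demand and supply, 432.5 - 0.5P = -158.8 + 0.4P gives 0.9P = 591.3, so P* = 657.
Then Q* = 432.5 - 0.5(657) = 104.

P* = 657, Q* = 104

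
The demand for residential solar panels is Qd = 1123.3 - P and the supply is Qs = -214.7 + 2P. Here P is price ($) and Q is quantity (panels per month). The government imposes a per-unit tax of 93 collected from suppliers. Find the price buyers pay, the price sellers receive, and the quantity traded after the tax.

With a tax of 93 on suppliers, they supply based on the net price P_s = P_b - 93, so Qs = -400.7 + 2P_b.
Set Qd = Qs: 1123.3 - P_b = -400.7 + 2P_b, so 1524 = 3P_b and P_b = 508.
Then P_s = 508 - 93 = 415 and Q = 1123.3 - 508 = 615.3.

P_b = 508, P_s = 415, Q = 615.3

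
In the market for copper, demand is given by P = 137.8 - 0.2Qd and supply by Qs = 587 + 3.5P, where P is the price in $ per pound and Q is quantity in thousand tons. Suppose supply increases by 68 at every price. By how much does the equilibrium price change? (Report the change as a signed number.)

ΔP = -8

Solving each curve for Q: Qd = 689 - 5P.
Equating demand and supply, 689 - 5P = 587 + 3.5P gives 8.5P = 102, so P* = 12.
From the demand curve, Q* = 689 - 5(12) = 629.
After the shift, supply is Qs = 655 + 3.5P.
The new intersection has 34 = 8.5P, i.e. P = 4, Q = 669.
ΔP = 4 - 12 = -8.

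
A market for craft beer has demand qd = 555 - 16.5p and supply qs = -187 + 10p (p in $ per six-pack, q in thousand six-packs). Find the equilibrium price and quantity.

At equilibrium qd = qs, so 555 - 16.5p = -187 + 10p; collecting terms, 742 = 26.5p and p* = 28.
From the demand curve, q* = 555 - 16.5(28) = 93.

p* = 28, q* = 93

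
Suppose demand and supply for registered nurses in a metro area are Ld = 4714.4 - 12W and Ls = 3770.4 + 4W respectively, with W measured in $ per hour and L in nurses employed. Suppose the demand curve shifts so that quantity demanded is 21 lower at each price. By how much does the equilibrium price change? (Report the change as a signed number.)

ΔW = -1.3125

At equilibrium Ld = Ls, so 4714.4 - 12W = 3770.4 + 4W; collecting terms, 944 = 16W and W* = 59.
Substitute back: L* = 4714.4 - 12(59) = 4006.4.
After the shift, demand is Ld = 4693.4 - 12W.
Re-solving, 16W = 923 gives W = 57.6875 and L = 4001.15.
ΔW = 57.6875 - 59 = -1.3125.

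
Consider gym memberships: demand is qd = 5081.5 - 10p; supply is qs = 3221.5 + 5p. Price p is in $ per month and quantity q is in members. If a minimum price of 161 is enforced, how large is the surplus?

With p fixed at 161, quantity demanded is 3471.5 and quantity supplied is 4026.5.
Surplus = qs - qd = 4026.5 - 3471.5 = 555.

Surplus = 555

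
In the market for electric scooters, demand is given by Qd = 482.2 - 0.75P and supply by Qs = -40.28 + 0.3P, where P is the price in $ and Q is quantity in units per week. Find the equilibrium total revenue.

At equilibrium Qd = Qs, so 482.2 - 0.75P = -40.28 + 0.3P; collecting terms, 522.48 = 1.05P and P* = 497.6.
Substitute back: Q* = 482.2 - 0.75(497.6) = 109.
Total revenue = P* × Q* = 497.6 × 109 = 54238.4.

Total revenue = 54238.4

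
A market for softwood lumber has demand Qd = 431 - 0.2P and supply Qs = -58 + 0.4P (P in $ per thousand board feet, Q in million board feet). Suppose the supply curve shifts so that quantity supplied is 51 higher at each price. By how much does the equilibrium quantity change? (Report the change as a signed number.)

ΔQ = 17

Equating demand and supply, 431 - 0.2P = -58 + 0.4P gives 0.6P = 489, so P* = 815.
Then Q* = 431 - 0.2(815) = 268.
After the shift, supply is Qs = -7 + 0.4P.
The new intersection has 438 = 0.6P, i.e. P = 730, Q = 285.
ΔQ = 285 - 268 = 17.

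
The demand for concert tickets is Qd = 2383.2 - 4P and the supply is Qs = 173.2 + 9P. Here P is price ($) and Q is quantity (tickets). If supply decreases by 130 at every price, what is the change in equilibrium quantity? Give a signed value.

ΔQ = -40

Set Qd = Qs: 2383.2 - 4P = 173.2 + 9P, so 2210 = 13P and P* = 170.
Then Q* = 2383.2 - 4(170) = 1703.2.
After the shift, supply is Qs = 43.2 + 9P.
Re-solving, 13P = 2340 gives P = 180 and Q = 1663.2.
ΔQ = 1663.2 - 1703.2 = -40.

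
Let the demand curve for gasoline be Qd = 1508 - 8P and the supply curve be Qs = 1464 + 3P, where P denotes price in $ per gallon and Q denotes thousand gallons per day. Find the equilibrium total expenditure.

Total expenditure = 5904

At equilibrium Qd = Qs, so 1508 - 8P = 1464 + 3P; collecting terms, 44 = 11P and P* = 4.
Plugging P* into demand: Q* = 1508 - 8(4) = 1476.
Total expenditure = P* × Q* = 4 × 1476 = 5904.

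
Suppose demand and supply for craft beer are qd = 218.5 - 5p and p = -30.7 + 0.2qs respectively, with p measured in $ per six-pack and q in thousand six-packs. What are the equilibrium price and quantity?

Solving each curve for q: qs = 153.5 + 5p.
Set qd = qs: 218.5 - 5p = 153.5 + 5p, so 65 = 10p and p* = 6.5.
Then q* = 218.5 - 5(6.5) = 186.

p* = 6.5, q* = 186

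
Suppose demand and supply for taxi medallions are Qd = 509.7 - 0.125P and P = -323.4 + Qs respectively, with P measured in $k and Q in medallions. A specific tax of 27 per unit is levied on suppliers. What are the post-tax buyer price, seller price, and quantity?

Inverting to quantity form: Qs = 323.4 + P.
Suppliers keep P_s = P_b - 27 per unit, so supply in terms of the buyer price is Qs = 296.4 + P_b.
Set Qd = Qs: 509.7 - 0.125P_b = 296.4 + P_b, so 213.3 = 1.125P_b and P_b = 189.6.
Then P_s = 189.6 - 27 = 162.6 and Q = 509.7 - 0.125(189.6) = 486.

P_b = 189.6, P_s = 162.6, Q = 486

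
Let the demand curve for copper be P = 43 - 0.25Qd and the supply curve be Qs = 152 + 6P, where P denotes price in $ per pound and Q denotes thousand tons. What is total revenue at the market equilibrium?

Total revenue = 328

In direct form, Qd = 172 - 4P.
At equilibrium Qd = Qs, so 172 - 4P = 152 + 6P; collecting terms, 20 = 10P and P* = 2.
Substitute back: Q* = 172 - 4(2) = 164.
Total revenue = P* × Q* = 2 × 164 = 328.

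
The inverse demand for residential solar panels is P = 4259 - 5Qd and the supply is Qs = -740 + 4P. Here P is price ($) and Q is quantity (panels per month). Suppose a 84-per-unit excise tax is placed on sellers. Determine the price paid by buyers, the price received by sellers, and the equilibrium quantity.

Rewriting in direct form: Qd = 851.8 - 0.2P.
The tax drives a wedge P_b - P_s = 84. Substituting P_s = P_b - 84 into supply: Qs = -1076 + 4P_b.
Equate demand and the shifted supply: 851.8 - 0.2P_b = -1076 + 4P_b, giving 4.2P_b = 1927.8, so P_b = 459.
So P_s = 375 and the quantity traded is Q = 851.8 - 0.2(459) = 760.

P_b = 459, P_s = 375, Q = 760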